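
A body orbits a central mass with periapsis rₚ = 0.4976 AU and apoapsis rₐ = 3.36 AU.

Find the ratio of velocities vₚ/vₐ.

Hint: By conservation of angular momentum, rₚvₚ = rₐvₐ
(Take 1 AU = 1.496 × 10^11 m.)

Convert to SI: rₚ = 0.4976 AU = 7.4441e+10 m; rₐ = 3.36 AU = 5.02656e+11 m.
Conservation of angular momentum gives rₚvₚ = rₐvₐ, so vₚ/vₐ = rₐ/rₚ.
vₚ/vₐ = 5.02656e+11 / 7.4441e+10 ≈ 6.752.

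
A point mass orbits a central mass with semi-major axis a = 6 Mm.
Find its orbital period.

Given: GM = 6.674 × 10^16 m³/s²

Convert to SI: a = 6 Mm = 6e+06 m.
Kepler's third law: T = 2π √(a³ / GM).
Substituting a = 6e+06 m and GM = 6.674e+16 m³/s²:
T = 2π √((6e+06)³ / 6.674e+16) s
T ≈ 357.4 s = 5.957 minutes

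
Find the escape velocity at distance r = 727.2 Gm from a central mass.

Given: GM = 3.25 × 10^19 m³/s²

Convert to SI: r = 727.2 Gm = 7.272e+11 m.
Escape velocity comes from setting total energy to zero: ½v² − GM/r = 0 ⇒ v_esc = √(2GM / r).
v_esc = √(2 · 3.25e+19 / 7.272e+11) m/s ≈ 9454 m/s = 9.454 km/s.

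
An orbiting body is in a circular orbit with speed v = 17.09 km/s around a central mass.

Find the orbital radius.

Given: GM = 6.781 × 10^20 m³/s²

Convert to SI: v = 17.09 km/s = 17090 m/s.
For a circular orbit, v² = GM / r, so r = GM / v².
r = 6.781e+20 / (17090)² m ≈ 2.322e+12 m = 2.322 Tm.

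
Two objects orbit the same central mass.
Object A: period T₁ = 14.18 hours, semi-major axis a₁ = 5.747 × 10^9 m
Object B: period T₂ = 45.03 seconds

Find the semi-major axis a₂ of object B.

Convert to SI: T₁ = 14.18 hours = 51048 s.
Kepler's third law: (T₁/T₂)² = (a₁/a₂)³ ⇒ a₂ = a₁ · (T₂/T₁)^(2/3).
T₂/T₁ = 45.03 / 51048 = 0.000882111.
a₂ = 5.747e+09 · (0.000882111)^(2/3) m ≈ 5.286e+07 m = 5.286 × 10^7 m.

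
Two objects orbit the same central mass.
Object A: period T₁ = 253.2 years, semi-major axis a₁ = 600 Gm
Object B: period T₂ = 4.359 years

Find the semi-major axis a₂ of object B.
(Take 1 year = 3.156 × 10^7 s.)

Convert to SI: T₁ = 253.2 years = 7.99099e+09 s; a₁ = 600 Gm = 6e+11 m; T₂ = 4.359 years = 1.3757e+08 s.
Kepler's third law: (T₁/T₂)² = (a₁/a₂)³ ⇒ a₂ = a₁ · (T₂/T₁)^(2/3).
T₂/T₁ = 1.3757e+08 / 7.99099e+09 = 0.0172156.
a₂ = 6e+11 · (0.0172156)^(2/3) m ≈ 4e+10 m = 40 Gm.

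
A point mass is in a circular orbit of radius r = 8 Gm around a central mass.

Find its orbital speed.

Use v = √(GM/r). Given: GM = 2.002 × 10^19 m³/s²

Convert to SI: r = 8 Gm = 8e+09 m.
For a circular orbit, gravity supplies the centripetal force, so v = √(GM / r).
v = √(2.002e+19 / 8e+09) m/s ≈ 5.002e+04 m/s = 50.02 km/s.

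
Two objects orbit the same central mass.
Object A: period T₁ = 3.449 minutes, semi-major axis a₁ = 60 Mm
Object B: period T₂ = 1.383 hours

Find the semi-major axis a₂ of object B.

Convert to SI: T₁ = 3.449 minutes = 206.94 s; a₁ = 60 Mm = 6e+07 m; T₂ = 1.383 hours = 4978.8 s.
Kepler's third law: (T₁/T₂)² = (a₁/a₂)³ ⇒ a₂ = a₁ · (T₂/T₁)^(2/3).
T₂/T₁ = 4978.8 / 206.94 = 24.0591.
a₂ = 6e+07 · (24.0591)^(2/3) m ≈ 5e+08 m = 500 Mm.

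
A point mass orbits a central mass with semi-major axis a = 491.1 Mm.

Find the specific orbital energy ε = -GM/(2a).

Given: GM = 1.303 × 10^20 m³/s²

Convert to SI: a = 491.1 Mm = 4.911e+08 m.
ε = −GM / (2a).
ε = −1.303e+20 / (2 · 4.911e+08) J/kg ≈ -1.327e+11 J/kg = -132.7 GJ/kg.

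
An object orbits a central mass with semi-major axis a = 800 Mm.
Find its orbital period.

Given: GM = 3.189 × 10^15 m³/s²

Convert to SI: a = 800 Mm = 8e+08 m.
Kepler's third law: T = 2π √(a³ / GM).
Substituting a = 8e+08 m and GM = 3.189e+15 m³/s²:
T = 2π √((8e+08)³ / 3.189e+15) s
T ≈ 2.518e+06 s = 29.14 days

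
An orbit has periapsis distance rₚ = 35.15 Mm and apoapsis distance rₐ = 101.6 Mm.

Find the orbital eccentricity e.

Convert to SI: rₚ = 35.15 Mm = 3.515e+07 m; rₐ = 101.6 Mm = 1.016e+08 m.
e = (rₐ − rₚ) / (rₐ + rₚ).
e = (1.016e+08 − 3.515e+07) / (1.016e+08 + 3.515e+07) = 6.645e+07 / 1.3675e+08 ≈ 0.4859.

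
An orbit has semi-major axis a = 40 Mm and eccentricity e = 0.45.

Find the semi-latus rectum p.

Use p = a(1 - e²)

Convert to SI: a = 40 Mm = 4e+07 m.
p = a (1 − e²).
p = 4e+07 · (1 − (0.45)²) = 4e+07 · 0.7975 ≈ 3.19e+07 m = 31.9 Mm.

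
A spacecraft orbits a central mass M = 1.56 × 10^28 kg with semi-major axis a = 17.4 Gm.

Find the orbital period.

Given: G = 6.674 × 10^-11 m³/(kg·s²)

Convert to SI: a = 17.4 Gm = 1.74e+10 m.
GM = G · M = 6.674e-11 · 1.56e+28 = 1.04114e+18 m³/s².
Kepler's third law: T = 2π √(a³ / GM).
Substituting a = 1.74e+10 m and GM = 1.04114e+18 m³/s²:
T = 2π √((1.74e+10)³ / 1.04114e+18) s
T ≈ 1.413e+07 s = 163.6 days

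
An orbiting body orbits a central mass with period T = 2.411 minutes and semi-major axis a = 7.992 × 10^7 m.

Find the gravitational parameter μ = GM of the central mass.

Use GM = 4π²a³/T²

Convert to SI: T = 2.411 minutes = 144.66 s.
GM = 4π² · a³ / T².
GM = 4π² · (7.992e+07)³ / (144.66)² m³/s² ≈ 9.63e+20 m³/s² = 9.63 × 10^20 m³/s².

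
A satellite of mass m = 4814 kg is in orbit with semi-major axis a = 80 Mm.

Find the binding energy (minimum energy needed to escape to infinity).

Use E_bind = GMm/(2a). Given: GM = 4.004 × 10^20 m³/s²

Convert to SI: a = 80 Mm = 8e+07 m.
Total orbital energy is E = −GMm/(2a); binding energy is E_bind = −E = GMm/(2a).
E_bind = 4.004e+20 · 4814 / (2 · 8e+07) J ≈ 1.205e+16 J = 12.05 PJ.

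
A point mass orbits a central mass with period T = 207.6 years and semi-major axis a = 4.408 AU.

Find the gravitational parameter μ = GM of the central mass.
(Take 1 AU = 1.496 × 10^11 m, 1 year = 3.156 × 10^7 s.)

Convert to SI: T = 207.6 years = 6.55186e+09 s; a = 4.408 AU = 6.59437e+11 m.
GM = 4π² · a³ / T².
GM = 4π² · (6.59437e+11)³ / (6.55186e+09)² m³/s² ≈ 2.637e+17 m³/s² = 2.637 × 10^17 m³/s².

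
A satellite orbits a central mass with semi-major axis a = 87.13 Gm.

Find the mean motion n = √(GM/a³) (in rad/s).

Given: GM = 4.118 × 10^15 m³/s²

Convert to SI: a = 87.13 Gm = 8.713e+10 m.
n = √(GM / a³).
n = √(4.118e+15 / (8.713e+10)³) rad/s ≈ 2.495e-09 rad/s.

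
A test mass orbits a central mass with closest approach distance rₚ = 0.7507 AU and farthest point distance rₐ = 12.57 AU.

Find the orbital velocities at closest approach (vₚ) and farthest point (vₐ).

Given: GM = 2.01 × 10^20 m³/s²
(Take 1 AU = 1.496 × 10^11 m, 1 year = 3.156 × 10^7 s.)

Convert to SI: rₚ = 0.7507 AU = 1.12305e+11 m; rₐ = 12.57 AU = 1.88047e+12 m.
Use the vis-viva equation v² = GM(2/r − 1/a) with a = (rₚ + rₐ)/2 = (1.12305e+11 + 1.88047e+12)/2 = 9.96388e+11 m.
vₚ = √(GM · (2/rₚ − 1/a)) = √(2.01e+20 · (2/1.12305e+11 − 1/9.96388e+11)) m/s ≈ 5.812e+04 m/s = 12.26 AU/year.
vₐ = √(GM · (2/rₐ − 1/a)) = √(2.01e+20 · (2/1.88047e+12 − 1/9.96388e+11)) m/s ≈ 3471 m/s = 0.7322 AU/year.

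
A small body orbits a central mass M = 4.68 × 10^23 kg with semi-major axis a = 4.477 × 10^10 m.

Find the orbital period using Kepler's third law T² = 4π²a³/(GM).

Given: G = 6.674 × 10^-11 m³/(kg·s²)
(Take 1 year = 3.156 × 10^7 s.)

GM = G · M = 6.674e-11 · 4.68e+23 = 3.12343e+13 m³/s².
Kepler's third law: T = 2π √(a³ / GM).
Substituting a = 4.477e+10 m and GM = 3.12343e+13 m³/s²:
T = 2π √((4.477e+10)³ / 3.12343e+13) s
T ≈ 1.065e+10 s = 337.4 years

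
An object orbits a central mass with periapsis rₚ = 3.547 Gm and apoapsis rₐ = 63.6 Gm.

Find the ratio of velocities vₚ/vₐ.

Convert to SI: rₚ = 3.547 Gm = 3.547e+09 m; rₐ = 63.6 Gm = 6.36e+10 m.
Conservation of angular momentum gives rₚvₚ = rₐvₐ, so vₚ/vₐ = rₐ/rₚ.
vₚ/vₐ = 6.36e+10 / 3.547e+09 ≈ 17.93.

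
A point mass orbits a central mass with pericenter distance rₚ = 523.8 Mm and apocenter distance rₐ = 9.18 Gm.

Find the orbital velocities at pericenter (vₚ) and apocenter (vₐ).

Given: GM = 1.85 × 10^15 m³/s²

Convert to SI: rₚ = 523.8 Mm = 5.238e+08 m; rₐ = 9.18 Gm = 9.18e+09 m.
Use the vis-viva equation v² = GM(2/r − 1/a) with a = (rₚ + rₐ)/2 = (5.238e+08 + 9.18e+09)/2 = 4.8519e+09 m.
vₚ = √(GM · (2/rₚ − 1/a)) = √(1.85e+15 · (2/5.238e+08 − 1/4.8519e+09)) m/s ≈ 2585 m/s = 2.585 km/s.
vₐ = √(GM · (2/rₐ − 1/a)) = √(1.85e+15 · (2/9.18e+09 − 1/4.8519e+09)) m/s ≈ 147.5 m/s = 147.5 m/s.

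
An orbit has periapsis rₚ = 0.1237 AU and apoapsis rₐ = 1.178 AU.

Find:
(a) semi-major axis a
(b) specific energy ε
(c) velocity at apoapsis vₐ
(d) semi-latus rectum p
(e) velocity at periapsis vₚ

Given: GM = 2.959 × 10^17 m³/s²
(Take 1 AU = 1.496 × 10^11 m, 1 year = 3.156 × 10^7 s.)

Convert to SI: rₚ = 0.1237 AU = 1.85055e+10 m; rₐ = 1.178 AU = 1.76229e+11 m.
(a) a = (rₚ + rₐ)/2 = (1.85055e+10 + 1.76229e+11)/2 ≈ 9.737e+10 m
(b) With a = (rₚ + rₐ)/2 = 9.73672e+10 m, ε = −GM/(2a) = −2.959e+17/(2 · 9.73672e+10) J/kg ≈ -1.52e+06 J/kg
(c) With a = (rₚ + rₐ)/2 = 9.73672e+10 m, vₐ = √(GM (2/rₐ − 1/a)) = √(2.959e+17 · (2/1.76229e+11 − 1/9.73672e+10)) m/s ≈ 564.9 m/s
(d) From a = (rₚ + rₐ)/2 = 9.73672e+10 m and e = (rₐ − rₚ)/(rₐ + rₚ) = 0.809941, p = a(1 − e²) = 9.73672e+10 · (1 − (0.809941)²) ≈ 3.349e+10 m
(e) With a = (rₚ + rₐ)/2 = 9.73672e+10 m, vₚ = √(GM (2/rₚ − 1/a)) = √(2.959e+17 · (2/1.85055e+10 − 1/9.73672e+10)) m/s ≈ 5380 m/s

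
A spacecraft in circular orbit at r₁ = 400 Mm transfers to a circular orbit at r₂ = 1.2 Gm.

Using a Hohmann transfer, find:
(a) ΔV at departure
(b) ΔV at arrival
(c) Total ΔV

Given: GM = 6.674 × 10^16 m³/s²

Convert to SI: r₁ = 400 Mm = 4e+08 m; r₂ = 1.2 Gm = 1.2e+09 m.
Transfer semi-major axis: a_t = (r₁ + r₂)/2 = (4e+08 + 1.2e+09)/2 = 8e+08 m.
Circular speeds: v₁ = √(GM/r₁) = 12917 m/s, v₂ = √(GM/r₂) = 7457.66 m/s.
Transfer speeds (vis-viva v² = GM(2/r − 1/a_t)): v₁ᵗ = 15820.1 m/s, v₂ᵗ = 5273.36 m/s.
(a) ΔV₁ = |v₁ᵗ − v₁| ≈ 2903 m/s = 2.903 km/s.
(b) ΔV₂ = |v₂ − v₂ᵗ| ≈ 2184 m/s = 2.184 km/s.
(c) ΔV_total = ΔV₁ + ΔV₂ ≈ 5087 m/s = 5.087 km/s.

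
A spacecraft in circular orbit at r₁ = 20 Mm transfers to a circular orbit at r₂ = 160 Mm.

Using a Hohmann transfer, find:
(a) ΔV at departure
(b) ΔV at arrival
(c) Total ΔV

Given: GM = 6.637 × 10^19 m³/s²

Convert to SI: r₁ = 20 Mm = 2e+07 m; r₂ = 160 Mm = 1.6e+08 m.
Transfer semi-major axis: a_t = (r₁ + r₂)/2 = (2e+07 + 1.6e+08)/2 = 9e+07 m.
Circular speeds: v₁ = √(GM/r₁) = 1.82168e+06 m/s, v₂ = √(GM/r₂) = 644059 m/s.
Transfer speeds (vis-viva v² = GM(2/r − 1/a_t)): v₁ᵗ = 2.4289e+06 m/s, v₂ᵗ = 303613 m/s.
(a) ΔV₁ = |v₁ᵗ − v₁| ≈ 6.072e+05 m/s = 607.2 km/s.
(b) ΔV₂ = |v₂ − v₂ᵗ| ≈ 3.404e+05 m/s = 340.4 km/s.
(c) ΔV_total = ΔV₁ + ΔV₂ ≈ 9.477e+05 m/s = 947.7 km/s.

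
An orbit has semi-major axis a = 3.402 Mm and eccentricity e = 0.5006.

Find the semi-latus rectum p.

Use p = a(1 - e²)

Convert to SI: a = 3.402 Mm = 3.402e+06 m.
p = a (1 − e²).
p = 3.402e+06 · (1 − (0.5006)²) = 3.402e+06 · 0.7494 ≈ 2.549e+06 m = 2.549 Mm.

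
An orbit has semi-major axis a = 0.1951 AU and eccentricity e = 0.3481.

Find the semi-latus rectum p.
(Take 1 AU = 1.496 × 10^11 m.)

Convert to SI: a = 0.1951 AU = 2.9187e+10 m.
p = a (1 − e²).
p = 2.9187e+10 · (1 − (0.3481)²) = 2.9187e+10 · 0.878826 ≈ 2.565e+10 m = 0.1715 AU.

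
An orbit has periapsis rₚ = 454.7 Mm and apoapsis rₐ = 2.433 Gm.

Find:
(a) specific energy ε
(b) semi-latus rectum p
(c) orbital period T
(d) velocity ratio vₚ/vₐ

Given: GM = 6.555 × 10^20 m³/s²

Convert to SI: rₚ = 454.7 Mm = 4.547e+08 m; rₐ = 2.433 Gm = 2.433e+09 m.
(a) With a = (rₚ + rₐ)/2 = 1.44385e+09 m, ε = −GM/(2a) = −6.555e+20/(2 · 1.44385e+09) J/kg ≈ -2.27e+11 J/kg
(b) From a = (rₚ + rₐ)/2 = 1.44385e+09 m and e = (rₐ − rₚ)/(rₐ + rₚ) = 0.685078, p = a(1 − e²) = 1.44385e+09 · (1 − (0.685078)²) ≈ 7.662e+08 m
(c) With a = (rₚ + rₐ)/2 = 1.44385e+09 m, T = 2π √(a³/GM) = 2π √((1.44385e+09)³/6.555e+20) s ≈ 1.346e+04 s
(d) Conservation of angular momentum (rₚvₚ = rₐvₐ) gives vₚ/vₐ = rₐ/rₚ = 2.433e+09/4.547e+08 ≈ 5.351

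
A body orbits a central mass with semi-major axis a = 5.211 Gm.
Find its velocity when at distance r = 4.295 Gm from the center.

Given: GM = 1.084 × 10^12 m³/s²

Convert to SI: a = 5.211 Gm = 5.211e+09 m; r = 4.295 Gm = 4.295e+09 m.
Vis-viva: v = √(GM · (2/r − 1/a)).
2/r − 1/a = 2/4.295e+09 − 1/5.211e+09 = 2.73756e-10 m⁻¹.
v = √(1.084e+12 · 2.73756e-10) m/s ≈ 17.23 m/s = 17.23 m/s.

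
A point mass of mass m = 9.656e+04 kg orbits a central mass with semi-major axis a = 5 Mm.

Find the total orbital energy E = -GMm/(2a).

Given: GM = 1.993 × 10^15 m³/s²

Convert to SI: a = 5 Mm = 5e+06 m.
E = −GMm / (2a).
E = −1.993e+15 · 9.656e+04 / (2 · 5e+06) J ≈ -1.924e+13 J = -19.24 TJ.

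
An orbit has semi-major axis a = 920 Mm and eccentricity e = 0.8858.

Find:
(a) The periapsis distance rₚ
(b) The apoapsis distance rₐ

Convert to SI: a = 920 Mm = 9.2e+08 m.
(a) rₚ = a(1 − e) = 9.2e+08 · (1 − 0.8858) = 9.2e+08 · 0.1142 ≈ 1.051e+08 m = 105.1 Mm.
(b) rₐ = a(1 + e) = 9.2e+08 · (1 + 0.8858) = 9.2e+08 · 1.8858 ≈ 1.735e+09 m = 1.735 Gm.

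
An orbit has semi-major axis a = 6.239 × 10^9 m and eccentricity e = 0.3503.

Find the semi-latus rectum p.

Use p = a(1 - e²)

p = a (1 − e²).
p = 6.239e+09 · (1 − (0.3503)²) = 6.239e+09 · 0.87729 ≈ 5.473e+09 m = 5.473 × 10^9 m.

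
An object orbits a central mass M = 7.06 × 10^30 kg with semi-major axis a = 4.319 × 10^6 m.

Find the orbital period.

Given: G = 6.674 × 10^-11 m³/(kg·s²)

GM = G · M = 6.674e-11 · 7.06e+30 = 4.71184e+20 m³/s².
Kepler's third law: T = 2π √(a³ / GM).
Substituting a = 4.319e+06 m and GM = 4.71184e+20 m³/s²:
T = 2π √((4.319e+06)³ / 4.71184e+20) s
T ≈ 2.598 s = 2.598 seconds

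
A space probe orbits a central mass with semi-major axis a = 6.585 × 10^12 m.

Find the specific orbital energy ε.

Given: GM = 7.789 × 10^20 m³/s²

ε = −GM / (2a).
ε = −7.789e+20 / (2 · 6.585e+12) J/kg ≈ -5.914e+07 J/kg = -59.14 MJ/kg.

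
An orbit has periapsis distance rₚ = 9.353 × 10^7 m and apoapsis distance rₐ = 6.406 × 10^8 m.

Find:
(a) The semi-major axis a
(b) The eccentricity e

(a) a = (rₚ + rₐ) / 2 = (9.353e+07 + 6.406e+08) / 2 ≈ 3.671e+08 m = 3.671 × 10^8 m.
(b) e = (rₐ − rₚ) / (rₐ + rₚ) = (6.406e+08 − 9.353e+07) / (6.406e+08 + 9.353e+07) ≈ 0.7452.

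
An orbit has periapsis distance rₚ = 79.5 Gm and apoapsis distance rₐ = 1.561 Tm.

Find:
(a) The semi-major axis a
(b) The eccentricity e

Convert to SI: rₚ = 79.5 Gm = 7.95e+10 m; rₐ = 1.561 Tm = 1.561e+12 m.
(a) a = (rₚ + rₐ) / 2 = (7.95e+10 + 1.561e+12) / 2 ≈ 8.202e+11 m = 820.2 Gm.
(b) e = (rₐ − rₚ) / (rₐ + rₚ) = (1.561e+12 − 7.95e+10) / (1.561e+12 + 7.95e+10) ≈ 0.9031.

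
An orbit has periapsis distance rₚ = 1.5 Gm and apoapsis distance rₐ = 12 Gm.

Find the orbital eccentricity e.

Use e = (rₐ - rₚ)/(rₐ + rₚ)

Convert to SI: rₚ = 1.5 Gm = 1.5e+09 m; rₐ = 12 Gm = 1.2e+10 m.
e = (rₐ − rₚ) / (rₐ + rₚ).
e = (1.2e+10 − 1.5e+09) / (1.2e+10 + 1.5e+09) = 1.05e+10 / 1.35e+10 ≈ 0.7778.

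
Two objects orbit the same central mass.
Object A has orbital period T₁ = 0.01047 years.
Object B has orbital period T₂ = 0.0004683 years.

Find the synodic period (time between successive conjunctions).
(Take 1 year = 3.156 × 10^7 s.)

Convert to SI: T₁ = 0.01047 years = 330433 s; T₂ = 0.0004683 years = 14779.5 s.
T_syn = |T₁ · T₂ / (T₁ − T₂)|.
T_syn = |330433 · 14779.5 / (330433 − 14779.5)| s ≈ 1.547e+04 s = 0.0004902 years.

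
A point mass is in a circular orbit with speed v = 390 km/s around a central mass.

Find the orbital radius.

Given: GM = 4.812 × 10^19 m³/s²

Convert to SI: v = 390 km/s = 390000 m/s.
For a circular orbit, v² = GM / r, so r = GM / v².
r = 4.812e+19 / (390000)² m ≈ 3.164e+08 m = 316.4 Mm.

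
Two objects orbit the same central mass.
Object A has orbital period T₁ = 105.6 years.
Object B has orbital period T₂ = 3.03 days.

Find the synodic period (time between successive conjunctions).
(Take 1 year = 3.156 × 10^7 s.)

Convert to SI: T₁ = 105.6 years = 3.33274e+09 s; T₂ = 3.03 days = 261792 s.
T_syn = |T₁ · T₂ / (T₁ − T₂)|.
T_syn = |3.33274e+09 · 261792 / (3.33274e+09 − 261792)| s ≈ 2.618e+05 s = 3.03 days.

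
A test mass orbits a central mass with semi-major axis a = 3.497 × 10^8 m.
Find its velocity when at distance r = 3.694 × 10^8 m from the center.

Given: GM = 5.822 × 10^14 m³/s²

Vis-viva: v = √(GM · (2/r − 1/a)).
2/r − 1/a = 2/3.694e+08 − 1/3.497e+08 = 2.55459e-09 m⁻¹.
v = √(5.822e+14 · 2.55459e-09) m/s ≈ 1220 m/s = 1.22 km/s.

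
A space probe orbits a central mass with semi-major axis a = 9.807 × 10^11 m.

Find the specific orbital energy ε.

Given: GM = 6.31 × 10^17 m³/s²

ε = −GM / (2a).
ε = −6.31e+17 / (2 · 9.807e+11) J/kg ≈ -3.217e+05 J/kg = -321.7 kJ/kg.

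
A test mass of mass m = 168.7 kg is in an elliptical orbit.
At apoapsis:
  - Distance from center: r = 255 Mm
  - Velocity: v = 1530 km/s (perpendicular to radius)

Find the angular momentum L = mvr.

Convert to SI: r = 255 Mm = 2.55e+08 m; v = 1530 km/s = 1.53e+06 m/s.
Since v is perpendicular to r, L = m · v · r.
L = 168.7 · 1.53e+06 · 2.55e+08 kg·m²/s ≈ 6.582e+16 kg·m²/s.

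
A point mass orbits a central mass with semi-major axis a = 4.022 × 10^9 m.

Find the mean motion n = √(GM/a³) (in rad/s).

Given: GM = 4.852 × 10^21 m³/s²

n = √(GM / a³).
n = √(4.852e+21 / (4.022e+09)³) rad/s ≈ 0.0002731 rad/s.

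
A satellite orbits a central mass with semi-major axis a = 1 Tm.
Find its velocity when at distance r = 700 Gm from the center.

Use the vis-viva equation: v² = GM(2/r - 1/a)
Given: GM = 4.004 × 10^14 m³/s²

Convert to SI: a = 1 Tm = 1e+12 m; r = 700 Gm = 7e+11 m.
Vis-viva: v = √(GM · (2/r − 1/a)).
2/r − 1/a = 2/7e+11 − 1/1e+12 = 1.85714e-12 m⁻¹.
v = √(4.004e+14 · 1.85714e-12) m/s ≈ 27.27 m/s = 27.27 m/s.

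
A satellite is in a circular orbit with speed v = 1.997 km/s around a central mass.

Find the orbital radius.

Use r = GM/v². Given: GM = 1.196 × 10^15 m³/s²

Convert to SI: v = 1.997 km/s = 1997 m/s.
For a circular orbit, v² = GM / r, so r = GM / v².
r = 1.196e+15 / (1997)² m ≈ 2.999e+08 m = 299.9 Mm.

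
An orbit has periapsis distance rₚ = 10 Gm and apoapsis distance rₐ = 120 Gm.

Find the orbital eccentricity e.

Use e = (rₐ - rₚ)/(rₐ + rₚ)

Convert to SI: rₚ = 10 Gm = 1e+10 m; rₐ = 120 Gm = 1.2e+11 m.
e = (rₐ − rₚ) / (rₐ + rₚ).
e = (1.2e+11 − 1e+10) / (1.2e+11 + 1e+10) = 1.1e+11 / 1.3e+11 ≈ 0.8462.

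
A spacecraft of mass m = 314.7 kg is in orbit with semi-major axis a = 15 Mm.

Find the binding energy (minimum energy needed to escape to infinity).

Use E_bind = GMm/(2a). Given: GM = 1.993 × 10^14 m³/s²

Convert to SI: a = 15 Mm = 1.5e+07 m.
Total orbital energy is E = −GMm/(2a); binding energy is E_bind = −E = GMm/(2a).
E_bind = 1.993e+14 · 314.7 / (2 · 1.5e+07) J ≈ 2.091e+09 J = 2.091 GJ.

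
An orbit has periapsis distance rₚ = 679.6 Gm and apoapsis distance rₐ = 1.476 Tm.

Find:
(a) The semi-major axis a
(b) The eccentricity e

Convert to SI: rₚ = 679.6 Gm = 6.796e+11 m; rₐ = 1.476 Tm = 1.476e+12 m.
(a) a = (rₚ + rₐ) / 2 = (6.796e+11 + 1.476e+12) / 2 ≈ 1.078e+12 m = 1.078 Tm.
(b) e = (rₐ − rₚ) / (rₐ + rₚ) = (1.476e+12 − 6.796e+11) / (1.476e+12 + 6.796e+11) ≈ 0.3695.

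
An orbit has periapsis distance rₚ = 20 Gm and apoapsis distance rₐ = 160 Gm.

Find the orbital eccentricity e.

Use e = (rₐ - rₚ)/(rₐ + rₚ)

Convert to SI: rₚ = 20 Gm = 2e+10 m; rₐ = 160 Gm = 1.6e+11 m.
e = (rₐ − rₚ) / (rₐ + rₚ).
e = (1.6e+11 − 2e+10) / (1.6e+11 + 2e+10) = 1.4e+11 / 1.8e+11 ≈ 0.7778.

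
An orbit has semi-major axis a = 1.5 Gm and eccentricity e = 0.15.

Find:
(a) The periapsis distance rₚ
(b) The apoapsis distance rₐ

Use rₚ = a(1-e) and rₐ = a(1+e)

Convert to SI: a = 1.5 Gm = 1.5e+09 m.
(a) rₚ = a(1 − e) = 1.5e+09 · (1 − 0.15) = 1.5e+09 · 0.85 ≈ 1.275e+09 m = 1.275 Gm.
(b) rₐ = a(1 + e) = 1.5e+09 · (1 + 0.15) = 1.5e+09 · 1.15 ≈ 1.725e+09 m = 1.725 Gm.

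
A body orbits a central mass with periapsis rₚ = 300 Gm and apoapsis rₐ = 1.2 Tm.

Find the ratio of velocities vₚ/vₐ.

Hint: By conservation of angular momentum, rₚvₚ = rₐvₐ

Convert to SI: rₚ = 300 Gm = 3e+11 m; rₐ = 1.2 Tm = 1.2e+12 m.
Conservation of angular momentum gives rₚvₚ = rₐvₐ, so vₚ/vₐ = rₐ/rₚ.
vₚ/vₐ = 1.2e+12 / 3e+11 ≈ 4.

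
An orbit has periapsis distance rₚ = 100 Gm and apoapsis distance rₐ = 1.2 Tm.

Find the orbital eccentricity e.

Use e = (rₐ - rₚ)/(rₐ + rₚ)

Convert to SI: rₚ = 100 Gm = 1e+11 m; rₐ = 1.2 Tm = 1.2e+12 m.
e = (rₐ − rₚ) / (rₐ + rₚ).
e = (1.2e+12 − 1e+11) / (1.2e+12 + 1e+11) = 1.1e+12 / 1.3e+12 ≈ 0.8462.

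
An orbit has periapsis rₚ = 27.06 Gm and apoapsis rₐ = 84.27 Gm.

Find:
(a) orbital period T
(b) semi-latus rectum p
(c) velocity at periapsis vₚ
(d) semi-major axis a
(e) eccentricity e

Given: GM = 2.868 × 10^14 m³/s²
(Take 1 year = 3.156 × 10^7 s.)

Convert to SI: rₚ = 27.06 Gm = 2.706e+10 m; rₐ = 84.27 Gm = 8.427e+10 m.
(a) With a = (rₚ + rₐ)/2 = 5.5665e+10 m, T = 2π √(a³/GM) = 2π √((5.5665e+10)³/2.868e+14) s ≈ 4.873e+09 s
(b) From a = (rₚ + rₐ)/2 = 5.5665e+10 m and e = (rₐ − rₚ)/(rₐ + rₚ) = 0.513878, p = a(1 − e²) = 5.5665e+10 · (1 − (0.513878)²) ≈ 4.097e+10 m
(c) With a = (rₚ + rₐ)/2 = 5.5665e+10 m, vₚ = √(GM (2/rₚ − 1/a)) = √(2.868e+14 · (2/2.706e+10 − 1/5.5665e+10)) m/s ≈ 126.7 m/s
(d) a = (rₚ + rₐ)/2 = (2.706e+10 + 8.427e+10)/2 ≈ 5.566e+10 m
(e) e = (rₐ − rₚ)/(rₐ + rₚ) = (8.427e+10 − 2.706e+10)/(8.427e+10 + 2.706e+10) ≈ 0.5139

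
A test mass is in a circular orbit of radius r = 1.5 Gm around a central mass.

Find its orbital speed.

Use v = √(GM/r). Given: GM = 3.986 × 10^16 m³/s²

Convert to SI: r = 1.5 Gm = 1.5e+09 m.
For a circular orbit, gravity supplies the centripetal force, so v = √(GM / r).
v = √(3.986e+16 / 1.5e+09) m/s ≈ 5155 m/s = 5.155 km/s.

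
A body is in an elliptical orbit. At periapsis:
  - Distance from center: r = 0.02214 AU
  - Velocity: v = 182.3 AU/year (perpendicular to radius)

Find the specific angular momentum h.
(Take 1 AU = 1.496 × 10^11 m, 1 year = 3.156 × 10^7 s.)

Convert to SI: r = 0.02214 AU = 3.31214e+09 m; v = 182.3 AU/year = 864134 m/s.
With v perpendicular to r, h = r · v.
h = 3.31214e+09 · 864134 m²/s ≈ 2.862e+15 m²/s.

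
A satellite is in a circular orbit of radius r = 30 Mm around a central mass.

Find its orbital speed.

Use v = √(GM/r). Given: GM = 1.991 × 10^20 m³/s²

Convert to SI: r = 30 Mm = 3e+07 m.
For a circular orbit, gravity supplies the centripetal force, so v = √(GM / r).
v = √(1.991e+20 / 3e+07) m/s ≈ 2.576e+06 m/s = 2576 km/s.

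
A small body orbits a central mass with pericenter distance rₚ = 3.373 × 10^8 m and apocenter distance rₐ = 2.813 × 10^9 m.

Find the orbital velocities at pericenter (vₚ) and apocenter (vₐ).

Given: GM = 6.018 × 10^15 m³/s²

Use the vis-viva equation v² = GM(2/r − 1/a) with a = (rₚ + rₐ)/2 = (3.373e+08 + 2.813e+09)/2 = 1.57515e+09 m.
vₚ = √(GM · (2/rₚ − 1/a)) = √(6.018e+15 · (2/3.373e+08 − 1/1.57515e+09)) m/s ≈ 5645 m/s = 5.645 km/s.
vₐ = √(GM · (2/rₐ − 1/a)) = √(6.018e+15 · (2/2.813e+09 − 1/1.57515e+09)) m/s ≈ 676.8 m/s = 676.8 m/s.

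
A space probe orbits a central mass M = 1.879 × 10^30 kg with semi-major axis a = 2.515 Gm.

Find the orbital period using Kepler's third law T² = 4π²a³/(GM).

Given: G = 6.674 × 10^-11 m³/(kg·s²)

Convert to SI: a = 2.515 Gm = 2.515e+09 m.
GM = G · M = 6.674e-11 · 1.879e+30 = 1.25404e+20 m³/s².
Kepler's third law: T = 2π √(a³ / GM).
Substituting a = 2.515e+09 m and GM = 1.25404e+20 m³/s²:
T = 2π √((2.515e+09)³ / 1.25404e+20) s
T ≈ 7.077e+04 s = 19.66 hours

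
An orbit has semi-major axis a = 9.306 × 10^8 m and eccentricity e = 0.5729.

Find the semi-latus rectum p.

p = a (1 − e²).
p = 9.306e+08 · (1 − (0.5729)²) = 9.306e+08 · 0.671786 ≈ 6.252e+08 m = 6.252 × 10^8 m.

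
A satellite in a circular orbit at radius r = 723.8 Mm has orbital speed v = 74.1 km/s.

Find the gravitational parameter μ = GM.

Convert to SI: r = 723.8 Mm = 7.238e+08 m; v = 74.1 km/s = 74100 m/s.
For a circular orbit v² = GM/r, so GM = v² · r.
GM = (74100)² · 7.238e+08 m³/s² ≈ 3.974e+18 m³/s² = 3.974 × 10^18 m³/s².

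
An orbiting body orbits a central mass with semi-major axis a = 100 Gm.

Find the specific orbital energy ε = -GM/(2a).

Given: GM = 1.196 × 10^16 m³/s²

Convert to SI: a = 100 Gm = 1e+11 m.
ε = −GM / (2a).
ε = −1.196e+16 / (2 · 1e+11) J/kg ≈ -5.98e+04 J/kg = -59.8 kJ/kg.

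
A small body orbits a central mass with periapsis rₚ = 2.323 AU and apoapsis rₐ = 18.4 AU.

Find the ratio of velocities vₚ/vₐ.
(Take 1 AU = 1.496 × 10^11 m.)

Convert to SI: rₚ = 2.323 AU = 3.47521e+11 m; rₐ = 18.4 AU = 2.75264e+12 m.
Conservation of angular momentum gives rₚvₚ = rₐvₐ, so vₚ/vₐ = rₐ/rₚ.
vₚ/vₐ = 2.75264e+12 / 3.47521e+11 ≈ 7.921.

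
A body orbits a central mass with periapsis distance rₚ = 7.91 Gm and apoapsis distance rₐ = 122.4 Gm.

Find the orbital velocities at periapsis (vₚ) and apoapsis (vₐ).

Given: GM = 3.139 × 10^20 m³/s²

Convert to SI: rₚ = 7.91 Gm = 7.91e+09 m; rₐ = 122.4 Gm = 1.224e+11 m.
Use the vis-viva equation v² = GM(2/r − 1/a) with a = (rₚ + rₐ)/2 = (7.91e+09 + 1.224e+11)/2 = 6.5155e+10 m.
vₚ = √(GM · (2/rₚ − 1/a)) = √(3.139e+20 · (2/7.91e+09 − 1/6.5155e+10)) m/s ≈ 2.73e+05 m/s = 273 km/s.
vₐ = √(GM · (2/rₐ − 1/a)) = √(3.139e+20 · (2/1.224e+11 − 1/6.5155e+10)) m/s ≈ 1.764e+04 m/s = 17.64 km/s.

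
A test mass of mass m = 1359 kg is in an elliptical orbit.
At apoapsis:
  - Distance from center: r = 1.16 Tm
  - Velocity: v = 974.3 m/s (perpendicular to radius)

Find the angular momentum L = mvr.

Convert to SI: r = 1.16 Tm = 1.16e+12 m.
Since v is perpendicular to r, L = m · v · r.
L = 1359 · 974.3 · 1.16e+12 kg·m²/s ≈ 1.536e+18 kg·m²/s.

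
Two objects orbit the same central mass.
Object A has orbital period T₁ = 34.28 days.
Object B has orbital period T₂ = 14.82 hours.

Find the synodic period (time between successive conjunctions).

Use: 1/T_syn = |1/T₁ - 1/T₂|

Convert to SI: T₁ = 34.28 days = 2.96179e+06 s; T₂ = 14.82 hours = 53352 s.
T_syn = |T₁ · T₂ / (T₁ − T₂)|.
T_syn = |2.96179e+06 · 53352 / (2.96179e+06 − 53352)| s ≈ 5.433e+04 s = 15.09 hours.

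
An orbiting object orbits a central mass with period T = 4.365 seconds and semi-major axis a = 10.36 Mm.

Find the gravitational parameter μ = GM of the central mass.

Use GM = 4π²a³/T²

Convert to SI: a = 10.36 Mm = 1.036e+07 m.
GM = 4π² · a³ / T².
GM = 4π² · (1.036e+07)³ / (4.365)² m³/s² ≈ 2.304e+21 m³/s² = 2.304 × 10^21 m³/s².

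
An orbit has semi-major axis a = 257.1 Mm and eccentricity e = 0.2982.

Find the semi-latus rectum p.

Convert to SI: a = 257.1 Mm = 2.571e+08 m.
p = a (1 − e²).
p = 2.571e+08 · (1 − (0.2982)²) = 2.571e+08 · 0.911077 ≈ 2.342e+08 m = 234.2 Mm.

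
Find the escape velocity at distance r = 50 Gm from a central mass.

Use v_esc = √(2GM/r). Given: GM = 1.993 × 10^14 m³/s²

Convert to SI: r = 50 Gm = 5e+10 m.
Escape velocity comes from setting total energy to zero: ½v² − GM/r = 0 ⇒ v_esc = √(2GM / r).
v_esc = √(2 · 1.993e+14 / 5e+10) m/s ≈ 89.29 m/s = 89.29 m/s.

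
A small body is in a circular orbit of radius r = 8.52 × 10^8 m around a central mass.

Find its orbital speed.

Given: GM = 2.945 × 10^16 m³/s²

For a circular orbit, gravity supplies the centripetal force, so v = √(GM / r).
v = √(2.945e+16 / 8.52e+08) m/s ≈ 5879 m/s = 5.879 km/s.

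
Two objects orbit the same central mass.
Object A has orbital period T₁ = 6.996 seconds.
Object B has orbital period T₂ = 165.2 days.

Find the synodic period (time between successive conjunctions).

Convert to SI: T₂ = 165.2 days = 1.42733e+07 s.
T_syn = |T₁ · T₂ / (T₁ − T₂)|.
T_syn = |6.996 · 1.42733e+07 / (6.996 − 1.42733e+07)| s ≈ 6.996 s = 6.996 seconds.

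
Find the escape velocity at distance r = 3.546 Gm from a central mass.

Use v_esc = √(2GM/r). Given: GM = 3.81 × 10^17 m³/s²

Convert to SI: r = 3.546 Gm = 3.546e+09 m.
Escape velocity comes from setting total energy to zero: ½v² − GM/r = 0 ⇒ v_esc = √(2GM / r).
v_esc = √(2 · 3.81e+17 / 3.546e+09) m/s ≈ 1.466e+04 m/s = 14.66 km/s.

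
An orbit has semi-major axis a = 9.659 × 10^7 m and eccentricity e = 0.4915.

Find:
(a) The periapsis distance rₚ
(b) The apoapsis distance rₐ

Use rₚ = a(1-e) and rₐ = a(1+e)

(a) rₚ = a(1 − e) = 9.659e+07 · (1 − 0.4915) = 9.659e+07 · 0.5085 ≈ 4.912e+07 m = 4.912 × 10^7 m.
(b) rₐ = a(1 + e) = 9.659e+07 · (1 + 0.4915) = 9.659e+07 · 1.4915 ≈ 1.441e+08 m = 1.441 × 10^8 m.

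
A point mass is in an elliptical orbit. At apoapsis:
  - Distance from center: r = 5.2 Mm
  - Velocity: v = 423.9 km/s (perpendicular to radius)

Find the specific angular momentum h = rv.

Convert to SI: r = 5.2 Mm = 5.2e+06 m; v = 423.9 km/s = 423900 m/s.
With v perpendicular to r, h = r · v.
h = 5.2e+06 · 423900 m²/s ≈ 2.204e+12 m²/s.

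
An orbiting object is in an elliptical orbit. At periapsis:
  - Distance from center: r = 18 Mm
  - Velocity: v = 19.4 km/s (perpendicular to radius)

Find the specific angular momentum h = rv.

Convert to SI: r = 18 Mm = 1.8e+07 m; v = 19.4 km/s = 19400 m/s.
With v perpendicular to r, h = r · v.
h = 1.8e+07 · 19400 m²/s ≈ 3.492e+11 m²/s.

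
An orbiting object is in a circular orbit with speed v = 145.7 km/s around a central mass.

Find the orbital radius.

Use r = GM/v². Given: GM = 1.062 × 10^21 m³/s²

Convert to SI: v = 145.7 km/s = 145700 m/s.
For a circular orbit, v² = GM / r, so r = GM / v².
r = 1.062e+21 / (145700)² m ≈ 5.003e+10 m = 50.03 Gm.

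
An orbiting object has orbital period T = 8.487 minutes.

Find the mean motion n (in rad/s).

Convert to SI: T = 8.487 minutes = 509.22 s.
n = 2π / T.
n = 2π / 509.22 s ≈ 0.01234 rad/s.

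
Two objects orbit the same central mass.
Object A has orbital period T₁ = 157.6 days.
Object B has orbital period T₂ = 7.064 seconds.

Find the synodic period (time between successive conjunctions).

Convert to SI: T₁ = 157.6 days = 1.36166e+07 s.
T_syn = |T₁ · T₂ / (T₁ − T₂)|.
T_syn = |1.36166e+07 · 7.064 / (1.36166e+07 − 7.064)| s ≈ 7.064 s = 7.064 seconds.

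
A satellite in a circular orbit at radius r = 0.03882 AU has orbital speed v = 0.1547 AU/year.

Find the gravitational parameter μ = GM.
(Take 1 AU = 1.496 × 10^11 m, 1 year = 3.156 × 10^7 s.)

Convert to SI: r = 0.03882 AU = 5.80747e+09 m; v = 0.1547 AU/year = 733.305 m/s.
For a circular orbit v² = GM/r, so GM = v² · r.
GM = (733.305)² · 5.80747e+09 m³/s² ≈ 3.123e+15 m³/s² = 3.123 × 10^15 m³/s².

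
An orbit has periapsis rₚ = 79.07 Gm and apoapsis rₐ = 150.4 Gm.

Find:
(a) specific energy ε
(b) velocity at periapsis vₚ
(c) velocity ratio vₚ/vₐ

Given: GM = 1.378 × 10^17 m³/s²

Convert to SI: rₚ = 79.07 Gm = 7.907e+10 m; rₐ = 150.4 Gm = 1.504e+11 m.
(a) With a = (rₚ + rₐ)/2 = 1.14735e+11 m, ε = −GM/(2a) = −1.378e+17/(2 · 1.14735e+11) J/kg ≈ -6.005e+05 J/kg
(b) With a = (rₚ + rₐ)/2 = 1.14735e+11 m, vₚ = √(GM (2/rₚ − 1/a)) = √(1.378e+17 · (2/7.907e+10 − 1/1.14735e+11)) m/s ≈ 1511 m/s
(c) Conservation of angular momentum (rₚvₚ = rₐvₐ) gives vₚ/vₐ = rₐ/rₚ = 1.504e+11/7.907e+10 ≈ 1.902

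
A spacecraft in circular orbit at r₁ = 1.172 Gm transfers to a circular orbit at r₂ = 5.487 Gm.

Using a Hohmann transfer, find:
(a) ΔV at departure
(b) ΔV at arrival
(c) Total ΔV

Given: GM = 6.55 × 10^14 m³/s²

Convert to SI: r₁ = 1.172 Gm = 1.172e+09 m; r₂ = 5.487 Gm = 5.487e+09 m.
Transfer semi-major axis: a_t = (r₁ + r₂)/2 = (1.172e+09 + 5.487e+09)/2 = 3.3295e+09 m.
Circular speeds: v₁ = √(GM/r₁) = 747.579 m/s, v₂ = √(GM/r₂) = 345.504 m/s.
Transfer speeds (vis-viva v² = GM(2/r − 1/a_t)): v₁ᵗ = 959.698 m/s, v₂ᵗ = 204.988 m/s.
(a) ΔV₁ = |v₁ᵗ − v₁| ≈ 212.1 m/s = 212.1 m/s.
(b) ΔV₂ = |v₂ − v₂ᵗ| ≈ 140.5 m/s = 140.5 m/s.
(c) ΔV_total = ΔV₁ + ΔV₂ ≈ 352.6 m/s = 352.6 m/s.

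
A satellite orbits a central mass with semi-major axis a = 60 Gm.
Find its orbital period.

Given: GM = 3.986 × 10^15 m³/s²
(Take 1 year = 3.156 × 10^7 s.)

Convert to SI: a = 60 Gm = 6e+10 m.
Kepler's third law: T = 2π √(a³ / GM).
Substituting a = 6e+10 m and GM = 3.986e+15 m³/s²:
T = 2π √((6e+10)³ / 3.986e+15) s
T ≈ 1.463e+09 s = 46.34 years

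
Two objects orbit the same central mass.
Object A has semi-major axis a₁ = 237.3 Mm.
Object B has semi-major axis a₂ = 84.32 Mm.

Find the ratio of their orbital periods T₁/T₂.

Convert to SI: a₁ = 237.3 Mm = 2.373e+08 m; a₂ = 84.32 Mm = 8.432e+07 m.
From Kepler's third law, (T₁/T₂)² = (a₁/a₂)³, so T₁/T₂ = (a₁/a₂)^(3/2).
a₁/a₂ = 2.373e+08 / 8.432e+07 = 2.81428.
T₁/T₂ = (2.81428)^(3/2) ≈ 4.721.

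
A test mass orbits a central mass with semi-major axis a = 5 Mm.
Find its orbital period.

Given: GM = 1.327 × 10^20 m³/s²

Convert to SI: a = 5 Mm = 5e+06 m.
Kepler's third law: T = 2π √(a³ / GM).
Substituting a = 5e+06 m and GM = 1.327e+20 m³/s²:
T = 2π √((5e+06)³ / 1.327e+20) s
T ≈ 6.098 s = 6.098 seconds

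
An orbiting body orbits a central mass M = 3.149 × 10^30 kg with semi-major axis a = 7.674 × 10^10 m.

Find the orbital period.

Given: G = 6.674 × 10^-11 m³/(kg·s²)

GM = G · M = 6.674e-11 · 3.149e+30 = 2.10164e+20 m³/s².
Kepler's third law: T = 2π √(a³ / GM).
Substituting a = 7.674e+10 m and GM = 2.10164e+20 m³/s²:
T = 2π √((7.674e+10)³ / 2.10164e+20) s
T ≈ 9.214e+06 s = 106.6 days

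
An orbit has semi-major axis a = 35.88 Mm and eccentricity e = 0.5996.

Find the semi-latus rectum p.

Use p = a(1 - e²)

Convert to SI: a = 35.88 Mm = 3.588e+07 m.
p = a (1 − e²).
p = 3.588e+07 · (1 − (0.5996)²) = 3.588e+07 · 0.64048 ≈ 2.298e+07 m = 22.98 Mm.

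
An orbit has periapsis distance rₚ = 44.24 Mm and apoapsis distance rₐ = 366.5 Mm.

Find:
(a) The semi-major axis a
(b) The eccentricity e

Convert to SI: rₚ = 44.24 Mm = 4.424e+07 m; rₐ = 366.5 Mm = 3.665e+08 m.
(a) a = (rₚ + rₐ) / 2 = (4.424e+07 + 3.665e+08) / 2 ≈ 2.054e+08 m = 205.4 Mm.
(b) e = (rₐ − rₚ) / (rₐ + rₚ) = (3.665e+08 − 4.424e+07) / (3.665e+08 + 4.424e+07) ≈ 0.7846.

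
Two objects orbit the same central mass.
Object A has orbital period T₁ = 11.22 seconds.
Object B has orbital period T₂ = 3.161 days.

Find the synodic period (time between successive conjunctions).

Convert to SI: T₂ = 3.161 days = 273110 s.
T_syn = |T₁ · T₂ / (T₁ − T₂)|.
T_syn = |11.22 · 273110 / (11.22 − 273110)| s ≈ 11.22 s = 11.22 seconds.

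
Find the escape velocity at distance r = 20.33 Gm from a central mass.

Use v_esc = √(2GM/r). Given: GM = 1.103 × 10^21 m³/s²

Convert to SI: r = 20.33 Gm = 2.033e+10 m.
Escape velocity comes from setting total energy to zero: ½v² − GM/r = 0 ⇒ v_esc = √(2GM / r).
v_esc = √(2 · 1.103e+21 / 2.033e+10) m/s ≈ 3.294e+05 m/s = 329.4 km/s.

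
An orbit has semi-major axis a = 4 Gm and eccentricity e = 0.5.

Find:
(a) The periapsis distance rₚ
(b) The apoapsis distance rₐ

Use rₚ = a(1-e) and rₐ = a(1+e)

Convert to SI: a = 4 Gm = 4e+09 m.
(a) rₚ = a(1 − e) = 4e+09 · (1 − 0.5) = 4e+09 · 0.5 ≈ 2e+09 m = 2 Gm.
(b) rₐ = a(1 + e) = 4e+09 · (1 + 0.5) = 4e+09 · 1.5 ≈ 6e+09 m = 6 Gm.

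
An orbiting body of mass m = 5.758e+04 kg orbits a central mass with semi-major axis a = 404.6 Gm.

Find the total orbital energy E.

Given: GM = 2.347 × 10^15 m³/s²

Convert to SI: a = 404.6 Gm = 4.046e+11 m.
E = −GMm / (2a).
E = −2.347e+15 · 5.758e+04 / (2 · 4.046e+11) J ≈ -1.67e+08 J = -167 MJ.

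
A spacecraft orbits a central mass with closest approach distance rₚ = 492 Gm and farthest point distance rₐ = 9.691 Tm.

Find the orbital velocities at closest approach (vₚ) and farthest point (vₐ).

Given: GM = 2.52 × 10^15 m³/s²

Convert to SI: rₚ = 492 Gm = 4.92e+11 m; rₐ = 9.691 Tm = 9.691e+12 m.
Use the vis-viva equation v² = GM(2/r − 1/a) with a = (rₚ + rₐ)/2 = (4.92e+11 + 9.691e+12)/2 = 5.0915e+12 m.
vₚ = √(GM · (2/rₚ − 1/a)) = √(2.52e+15 · (2/4.92e+11 − 1/5.0915e+12)) m/s ≈ 98.74 m/s = 98.74 m/s.
vₐ = √(GM · (2/rₐ − 1/a)) = √(2.52e+15 · (2/9.691e+12 − 1/5.0915e+12)) m/s ≈ 5.013 m/s = 5.013 m/s.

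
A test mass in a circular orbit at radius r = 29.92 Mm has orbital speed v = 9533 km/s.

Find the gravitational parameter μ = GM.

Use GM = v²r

Convert to SI: r = 29.92 Mm = 2.992e+07 m; v = 9533 km/s = 9.533e+06 m/s.
For a circular orbit v² = GM/r, so GM = v² · r.
GM = (9.533e+06)² · 2.992e+07 m³/s² ≈ 2.719e+21 m³/s² = 2.719 × 10^21 m³/s².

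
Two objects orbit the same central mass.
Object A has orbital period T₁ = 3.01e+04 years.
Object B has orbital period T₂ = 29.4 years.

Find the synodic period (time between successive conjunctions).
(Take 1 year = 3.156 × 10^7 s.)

Convert to SI: T₁ = 3.01e+04 years = 9.49956e+11 s; T₂ = 29.4 years = 9.27864e+08 s.
T_syn = |T₁ · T₂ / (T₁ − T₂)|.
T_syn = |9.49956e+11 · 9.27864e+08 / (9.49956e+11 − 9.27864e+08)| s ≈ 9.288e+08 s = 29.43 years.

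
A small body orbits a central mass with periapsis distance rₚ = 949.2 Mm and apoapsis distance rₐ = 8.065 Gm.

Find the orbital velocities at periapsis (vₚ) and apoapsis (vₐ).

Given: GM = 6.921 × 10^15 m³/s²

Convert to SI: rₚ = 949.2 Mm = 9.492e+08 m; rₐ = 8.065 Gm = 8.065e+09 m.
Use the vis-viva equation v² = GM(2/r − 1/a) with a = (rₚ + rₐ)/2 = (9.492e+08 + 8.065e+09)/2 = 4.5071e+09 m.
vₚ = √(GM · (2/rₚ − 1/a)) = √(6.921e+15 · (2/9.492e+08 − 1/4.5071e+09)) m/s ≈ 3612 m/s = 3.612 km/s.
vₐ = √(GM · (2/rₐ − 1/a)) = √(6.921e+15 · (2/8.065e+09 − 1/4.5071e+09)) m/s ≈ 425.1 m/s = 425.1 m/s.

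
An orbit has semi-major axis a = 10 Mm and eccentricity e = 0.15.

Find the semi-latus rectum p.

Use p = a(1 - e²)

Convert to SI: a = 10 Mm = 1e+07 m.
p = a (1 − e²).
p = 1e+07 · (1 − (0.15)²) = 1e+07 · 0.9775 ≈ 9.775e+06 m = 9.775 Mm.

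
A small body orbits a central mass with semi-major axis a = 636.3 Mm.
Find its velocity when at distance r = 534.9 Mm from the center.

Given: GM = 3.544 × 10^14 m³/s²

Convert to SI: a = 636.3 Mm = 6.363e+08 m; r = 534.9 Mm = 5.349e+08 m.
Vis-viva: v = √(GM · (2/r − 1/a)).
2/r − 1/a = 2/5.349e+08 − 1/6.363e+08 = 2.16743e-09 m⁻¹.
v = √(3.544e+14 · 2.16743e-09) m/s ≈ 876.4 m/s = 876.4 m/s.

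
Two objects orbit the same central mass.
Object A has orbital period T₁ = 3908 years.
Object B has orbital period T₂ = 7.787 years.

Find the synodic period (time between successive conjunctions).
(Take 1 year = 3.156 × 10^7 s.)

Convert to SI: T₁ = 3908 years = 1.23336e+11 s; T₂ = 7.787 years = 2.45758e+08 s.
T_syn = |T₁ · T₂ / (T₁ − T₂)|.
T_syn = |1.23336e+11 · 2.45758e+08 / (1.23336e+11 − 2.45758e+08)| s ≈ 2.462e+08 s = 7.803 years.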